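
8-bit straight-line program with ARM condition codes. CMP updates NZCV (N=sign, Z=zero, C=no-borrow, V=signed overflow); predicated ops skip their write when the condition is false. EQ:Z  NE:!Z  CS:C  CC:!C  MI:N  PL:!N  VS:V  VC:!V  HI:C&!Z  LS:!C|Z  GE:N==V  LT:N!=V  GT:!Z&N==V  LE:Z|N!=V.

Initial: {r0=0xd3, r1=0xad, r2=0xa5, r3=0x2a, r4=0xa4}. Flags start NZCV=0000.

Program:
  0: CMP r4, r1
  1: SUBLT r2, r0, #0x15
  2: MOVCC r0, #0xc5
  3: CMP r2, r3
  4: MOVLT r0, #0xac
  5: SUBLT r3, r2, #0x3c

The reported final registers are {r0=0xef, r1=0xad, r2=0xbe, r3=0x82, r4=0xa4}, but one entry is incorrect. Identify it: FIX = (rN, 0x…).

[0] flags=1000 → (cmp)
[1] flags=1000 LT?T → r2=0xbe
[2] flags=1000 CC?T → r0=0xc5
[3] flags=1010 → (cmp)
[4] flags=1010 LT?T → r0=0xac
[5] flags=1010 LT?T → r3=0x82

FIX = (r0, 0xac)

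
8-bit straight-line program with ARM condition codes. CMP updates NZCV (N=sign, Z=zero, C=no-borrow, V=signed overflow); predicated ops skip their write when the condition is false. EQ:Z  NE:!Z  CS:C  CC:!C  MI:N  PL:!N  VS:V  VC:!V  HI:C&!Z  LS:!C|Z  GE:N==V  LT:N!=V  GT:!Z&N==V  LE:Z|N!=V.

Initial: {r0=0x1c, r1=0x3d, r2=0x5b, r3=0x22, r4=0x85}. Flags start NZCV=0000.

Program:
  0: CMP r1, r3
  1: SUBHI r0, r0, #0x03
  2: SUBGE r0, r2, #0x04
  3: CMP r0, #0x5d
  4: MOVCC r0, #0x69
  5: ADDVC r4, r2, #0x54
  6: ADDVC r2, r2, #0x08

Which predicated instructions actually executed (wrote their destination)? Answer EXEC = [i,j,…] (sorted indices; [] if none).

EXEC = [1,2,4,5,6]

0: ✓ CMP  NZCV=0010
1: ✓ SUBHI  r0←0x19
2: ✓ SUBGE  r0←0x57
3: ✓ CMP  NZCV=1000
4: ✓ MOVCC  r0←0x69
5: ✓ ADDVC  r4←0xaf
6: ✓ ADDVC  r2←0x63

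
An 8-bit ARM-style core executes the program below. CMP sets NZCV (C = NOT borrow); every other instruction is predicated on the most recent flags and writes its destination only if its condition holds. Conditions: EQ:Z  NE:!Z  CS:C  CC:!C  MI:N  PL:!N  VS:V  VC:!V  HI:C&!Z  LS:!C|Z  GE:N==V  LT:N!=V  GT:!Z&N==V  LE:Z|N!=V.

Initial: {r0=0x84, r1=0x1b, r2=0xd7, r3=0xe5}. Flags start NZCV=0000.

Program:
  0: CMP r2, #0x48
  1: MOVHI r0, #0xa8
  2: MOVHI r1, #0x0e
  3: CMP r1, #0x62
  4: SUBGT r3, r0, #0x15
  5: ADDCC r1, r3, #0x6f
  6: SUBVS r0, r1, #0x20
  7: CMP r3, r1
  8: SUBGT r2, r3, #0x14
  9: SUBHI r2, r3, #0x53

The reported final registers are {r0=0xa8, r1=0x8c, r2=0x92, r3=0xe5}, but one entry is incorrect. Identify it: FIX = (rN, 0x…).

[0] flags=1010 → (cmp)
[1] flags=1010 HI?T → r0=0xa8
[2] flags=1010 HI?T → r1=0x0e
[3] flags=1000 → (cmp)
[4] flags=1000 GT?F → skip
[5] flags=1000 CC?T → r1=0x54
[6] flags=1000 VS?F → skip
[7] flags=1010 → (cmp)
[8] flags=1010 GT?F → skip
[9] flags=1010 HI?T → r2=0x92

FIX = (r1, 0x54)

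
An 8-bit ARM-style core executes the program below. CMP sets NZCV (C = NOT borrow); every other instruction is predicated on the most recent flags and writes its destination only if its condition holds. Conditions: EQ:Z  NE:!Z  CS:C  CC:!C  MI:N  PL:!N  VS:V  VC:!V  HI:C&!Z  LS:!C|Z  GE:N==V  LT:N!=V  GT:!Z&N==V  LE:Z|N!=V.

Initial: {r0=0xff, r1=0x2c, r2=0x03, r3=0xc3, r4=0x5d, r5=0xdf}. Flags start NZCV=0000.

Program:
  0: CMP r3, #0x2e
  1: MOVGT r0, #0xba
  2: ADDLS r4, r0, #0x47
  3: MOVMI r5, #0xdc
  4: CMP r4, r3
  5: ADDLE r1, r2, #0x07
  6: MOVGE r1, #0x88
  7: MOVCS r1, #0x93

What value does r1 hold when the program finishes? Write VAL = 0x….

VAL = 0x88

[0] flags=1010 → (cmp)
[1] flags=1010 GT?F → skip
[2] flags=1010 LS?F → skip
[3] flags=1010 MI?T → r5=0xdc
[4] flags=1001 → (cmp)
[5] flags=1001 LE?F → skip
[6] flags=1001 GE?T → r1=0x88
[7] flags=1001 CS?F → skip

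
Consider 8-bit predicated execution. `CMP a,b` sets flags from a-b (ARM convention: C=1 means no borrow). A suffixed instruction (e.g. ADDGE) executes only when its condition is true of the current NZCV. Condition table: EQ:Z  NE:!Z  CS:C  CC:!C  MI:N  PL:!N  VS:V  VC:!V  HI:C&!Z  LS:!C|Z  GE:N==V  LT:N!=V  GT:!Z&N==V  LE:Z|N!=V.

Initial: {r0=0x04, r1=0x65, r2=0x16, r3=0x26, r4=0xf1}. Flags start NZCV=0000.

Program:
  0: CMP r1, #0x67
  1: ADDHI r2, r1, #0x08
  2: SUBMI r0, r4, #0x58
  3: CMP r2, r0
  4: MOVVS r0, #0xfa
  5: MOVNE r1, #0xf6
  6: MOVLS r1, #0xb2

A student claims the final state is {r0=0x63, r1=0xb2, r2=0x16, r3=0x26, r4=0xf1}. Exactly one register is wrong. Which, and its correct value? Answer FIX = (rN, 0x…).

FIX = (r0, 0x99)

0: ✓ CMP  NZCV=1000
1: · ADDHI
2: ✓ SUBMI  r0←0x99
3: ✓ CMP  NZCV=0000
4: · MOVVS
5: ✓ MOVNE  r1←0xf6
6: ✓ MOVLS  r1←0xb2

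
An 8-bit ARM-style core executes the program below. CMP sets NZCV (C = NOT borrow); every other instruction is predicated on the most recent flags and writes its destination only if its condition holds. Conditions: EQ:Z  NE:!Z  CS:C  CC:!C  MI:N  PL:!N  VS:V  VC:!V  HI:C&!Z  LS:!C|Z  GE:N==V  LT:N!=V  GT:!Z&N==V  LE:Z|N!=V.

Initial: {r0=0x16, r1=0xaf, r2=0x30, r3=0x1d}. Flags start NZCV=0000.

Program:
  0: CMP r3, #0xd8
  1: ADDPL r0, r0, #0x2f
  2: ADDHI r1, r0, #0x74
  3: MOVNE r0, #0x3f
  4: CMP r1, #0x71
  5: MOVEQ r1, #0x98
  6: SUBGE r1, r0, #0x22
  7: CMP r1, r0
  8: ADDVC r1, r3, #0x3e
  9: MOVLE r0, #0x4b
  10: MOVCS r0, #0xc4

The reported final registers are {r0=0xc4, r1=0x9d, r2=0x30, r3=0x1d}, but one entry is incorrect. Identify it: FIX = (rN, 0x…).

[0] flags=0000 → (cmp)
[1] flags=0000 PL?T → r0=0x45
[2] flags=0000 HI?F → skip
[3] flags=0000 NE?T → r0=0x3f
[4] flags=0011 → (cmp)
[5] flags=0011 EQ?F → skip
[6] flags=0011 GE?F → skip
[7] flags=0011 → (cmp)
[8] flags=0011 VC?F → skip
[9] flags=0011 LE?T → r0=0x4b
[10] flags=0011 CS?T → r0=0xc4

FIX = (r1, 0xaf)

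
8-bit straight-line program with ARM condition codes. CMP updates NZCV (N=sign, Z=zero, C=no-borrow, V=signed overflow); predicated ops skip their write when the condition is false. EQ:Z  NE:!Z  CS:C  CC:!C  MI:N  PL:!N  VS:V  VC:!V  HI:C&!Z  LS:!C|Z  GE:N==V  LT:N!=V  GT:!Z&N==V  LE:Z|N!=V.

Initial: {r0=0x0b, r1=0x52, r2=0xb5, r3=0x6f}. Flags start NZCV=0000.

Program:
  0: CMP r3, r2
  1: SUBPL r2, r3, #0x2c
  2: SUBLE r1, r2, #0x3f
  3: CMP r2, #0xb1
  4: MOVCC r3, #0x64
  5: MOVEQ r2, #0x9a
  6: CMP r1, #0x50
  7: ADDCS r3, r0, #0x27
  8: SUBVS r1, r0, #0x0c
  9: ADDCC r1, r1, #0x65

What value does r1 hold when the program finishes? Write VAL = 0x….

0: ✓ CMP  NZCV=1001
1: · SUBPL
2: · SUBLE
3: ✓ CMP  NZCV=0010
4: · MOVCC
5: · MOVEQ
6: ✓ CMP  NZCV=0010
7: ✓ ADDCS  r3←0x32
8: · SUBVS
9: · ADDCC

VAL = 0x52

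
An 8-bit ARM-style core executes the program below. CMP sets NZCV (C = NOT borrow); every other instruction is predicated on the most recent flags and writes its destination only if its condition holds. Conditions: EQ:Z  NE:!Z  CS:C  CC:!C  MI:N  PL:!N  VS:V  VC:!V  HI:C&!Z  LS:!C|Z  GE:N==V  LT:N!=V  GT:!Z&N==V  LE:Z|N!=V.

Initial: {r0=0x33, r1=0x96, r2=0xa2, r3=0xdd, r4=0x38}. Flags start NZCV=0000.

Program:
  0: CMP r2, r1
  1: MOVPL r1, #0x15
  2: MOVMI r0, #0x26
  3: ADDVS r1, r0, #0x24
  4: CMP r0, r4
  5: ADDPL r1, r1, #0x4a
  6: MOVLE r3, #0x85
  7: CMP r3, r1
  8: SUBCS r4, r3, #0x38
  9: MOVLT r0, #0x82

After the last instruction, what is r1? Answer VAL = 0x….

VAL = 0x15

[0] flags=0010 → (cmp)
[1] flags=0010 PL?T → r1=0x15
[2] flags=0010 MI?F → skip
[3] flags=0010 VS?F → skip
[4] flags=1000 → (cmp)
[5] flags=1000 PL?F → skip
[6] flags=1000 LE?T → r3=0x85
[7] flags=0011 → (cmp)
[8] flags=0011 CS?T → r4=0x4d
[9] flags=0011 LT?T → r0=0x82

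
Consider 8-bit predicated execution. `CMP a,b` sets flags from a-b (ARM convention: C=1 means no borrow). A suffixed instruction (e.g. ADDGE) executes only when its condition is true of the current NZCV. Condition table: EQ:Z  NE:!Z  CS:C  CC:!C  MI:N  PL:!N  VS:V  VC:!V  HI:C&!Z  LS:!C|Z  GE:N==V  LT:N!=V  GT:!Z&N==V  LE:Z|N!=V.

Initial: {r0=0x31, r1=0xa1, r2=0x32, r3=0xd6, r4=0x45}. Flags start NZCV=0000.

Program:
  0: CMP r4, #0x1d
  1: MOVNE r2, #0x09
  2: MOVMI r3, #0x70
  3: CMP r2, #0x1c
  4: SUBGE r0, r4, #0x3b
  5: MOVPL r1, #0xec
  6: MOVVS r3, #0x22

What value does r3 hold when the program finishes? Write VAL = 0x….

VAL = 0xd6

[0] flags=0010 → (cmp)
[1] flags=0010 NE?T → r2=0x09
[2] flags=0010 MI?F → skip
[3] flags=1000 → (cmp)
[4] flags=1000 GE?F → skip
[5] flags=1000 PL?F → skip
[6] flags=1000 VS?F → skip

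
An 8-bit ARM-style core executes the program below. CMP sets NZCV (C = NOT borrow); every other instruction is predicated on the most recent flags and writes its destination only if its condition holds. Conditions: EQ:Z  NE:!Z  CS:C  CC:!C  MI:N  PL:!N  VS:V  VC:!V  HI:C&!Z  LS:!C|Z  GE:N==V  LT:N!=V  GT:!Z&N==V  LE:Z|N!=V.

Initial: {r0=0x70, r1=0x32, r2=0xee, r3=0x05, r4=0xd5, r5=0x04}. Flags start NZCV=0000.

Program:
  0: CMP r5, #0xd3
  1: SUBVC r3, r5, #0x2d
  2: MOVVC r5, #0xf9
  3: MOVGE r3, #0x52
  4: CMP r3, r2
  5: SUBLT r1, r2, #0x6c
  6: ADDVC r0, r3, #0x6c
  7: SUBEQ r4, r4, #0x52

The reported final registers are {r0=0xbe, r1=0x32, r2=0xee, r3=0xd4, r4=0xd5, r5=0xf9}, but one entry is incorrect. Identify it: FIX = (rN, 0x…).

FIX = (r3, 0x52)

0: ✓ CMP  NZCV=0000
1: ✓ SUBVC  r3←0xd7
2: ✓ MOVVC  r5←0xf9
3: ✓ MOVGE  r3←0x52
4: ✓ CMP  NZCV=0000
5: · SUBLT
6: ✓ ADDVC  r0←0xbe
7: · SUBEQ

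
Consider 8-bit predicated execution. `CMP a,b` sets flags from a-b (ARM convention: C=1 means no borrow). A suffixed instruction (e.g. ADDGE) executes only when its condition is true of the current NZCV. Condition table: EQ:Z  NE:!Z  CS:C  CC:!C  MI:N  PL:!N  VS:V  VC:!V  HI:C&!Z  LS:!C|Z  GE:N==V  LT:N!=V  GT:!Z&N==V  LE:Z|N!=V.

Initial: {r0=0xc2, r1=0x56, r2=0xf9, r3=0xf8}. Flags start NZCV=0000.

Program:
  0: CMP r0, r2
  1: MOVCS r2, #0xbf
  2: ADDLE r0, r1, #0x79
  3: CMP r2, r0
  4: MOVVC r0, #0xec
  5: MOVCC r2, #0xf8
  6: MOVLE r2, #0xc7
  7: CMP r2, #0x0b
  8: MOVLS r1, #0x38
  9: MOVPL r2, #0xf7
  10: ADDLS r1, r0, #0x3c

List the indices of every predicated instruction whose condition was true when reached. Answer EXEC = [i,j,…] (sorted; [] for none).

0: ✓ CMP  NZCV=1000
1: · MOVCS
2: ✓ ADDLE  r0←0xcf
3: ✓ CMP  NZCV=0010
4: ✓ MOVVC  r0←0xec
5: · MOVCC
6: · MOVLE
7: ✓ CMP  NZCV=1010
8: · MOVLS
9: · MOVPL
10: · ADDLS

EXEC = [2,4]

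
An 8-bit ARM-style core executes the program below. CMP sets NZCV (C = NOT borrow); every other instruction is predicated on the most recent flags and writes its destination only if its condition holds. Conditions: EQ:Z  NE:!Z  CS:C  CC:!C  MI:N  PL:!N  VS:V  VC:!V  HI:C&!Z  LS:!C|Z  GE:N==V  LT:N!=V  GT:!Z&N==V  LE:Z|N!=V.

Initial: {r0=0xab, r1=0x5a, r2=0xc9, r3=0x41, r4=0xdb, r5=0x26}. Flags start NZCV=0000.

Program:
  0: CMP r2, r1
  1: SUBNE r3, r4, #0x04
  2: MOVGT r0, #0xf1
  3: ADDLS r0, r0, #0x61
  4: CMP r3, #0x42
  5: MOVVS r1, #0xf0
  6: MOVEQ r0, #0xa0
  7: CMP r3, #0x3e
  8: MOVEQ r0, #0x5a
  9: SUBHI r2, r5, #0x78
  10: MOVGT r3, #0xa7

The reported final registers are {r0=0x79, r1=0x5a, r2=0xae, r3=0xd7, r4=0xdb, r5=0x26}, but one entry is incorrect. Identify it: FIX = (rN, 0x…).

FIX = (r0, 0xab)

[0] flags=0011 → (cmp)
[1] flags=0011 NE?T → r3=0xd7
[2] flags=0011 GT?F → skip
[3] flags=0011 LS?F → skip
[4] flags=1010 → (cmp)
[5] flags=1010 VS?F → skip
[6] flags=1010 EQ?F → skip
[7] flags=1010 → (cmp)
[8] flags=1010 EQ?F → skip
[9] flags=1010 HI?T → r2=0xae
[10] flags=1010 GT?F → skip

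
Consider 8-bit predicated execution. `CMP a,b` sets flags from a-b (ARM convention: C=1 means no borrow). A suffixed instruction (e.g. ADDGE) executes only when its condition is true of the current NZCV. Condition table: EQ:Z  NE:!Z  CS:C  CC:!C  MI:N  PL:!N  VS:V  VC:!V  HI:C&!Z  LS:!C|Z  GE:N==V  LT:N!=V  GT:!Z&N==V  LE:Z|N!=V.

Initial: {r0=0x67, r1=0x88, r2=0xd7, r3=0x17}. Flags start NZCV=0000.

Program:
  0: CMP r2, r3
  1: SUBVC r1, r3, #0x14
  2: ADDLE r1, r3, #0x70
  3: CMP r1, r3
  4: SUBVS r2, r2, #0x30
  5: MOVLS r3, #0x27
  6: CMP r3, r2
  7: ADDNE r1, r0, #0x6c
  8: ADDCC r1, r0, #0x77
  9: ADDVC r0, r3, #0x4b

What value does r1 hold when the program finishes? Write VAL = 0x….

VAL = 0xde

[0] flags=1010 → (cmp)
[1] flags=1010 VC?T → r1=0x03
[2] flags=1010 LE?T → r1=0x87
[3] flags=0011 → (cmp)
[4] flags=0011 VS?T → r2=0xa7
[5] flags=0011 LS?F → skip
[6] flags=0000 → (cmp)
[7] flags=0000 NE?T → r1=0xd3
[8] flags=0000 CC?T → r1=0xde
[9] flags=0000 VC?T → r0=0x62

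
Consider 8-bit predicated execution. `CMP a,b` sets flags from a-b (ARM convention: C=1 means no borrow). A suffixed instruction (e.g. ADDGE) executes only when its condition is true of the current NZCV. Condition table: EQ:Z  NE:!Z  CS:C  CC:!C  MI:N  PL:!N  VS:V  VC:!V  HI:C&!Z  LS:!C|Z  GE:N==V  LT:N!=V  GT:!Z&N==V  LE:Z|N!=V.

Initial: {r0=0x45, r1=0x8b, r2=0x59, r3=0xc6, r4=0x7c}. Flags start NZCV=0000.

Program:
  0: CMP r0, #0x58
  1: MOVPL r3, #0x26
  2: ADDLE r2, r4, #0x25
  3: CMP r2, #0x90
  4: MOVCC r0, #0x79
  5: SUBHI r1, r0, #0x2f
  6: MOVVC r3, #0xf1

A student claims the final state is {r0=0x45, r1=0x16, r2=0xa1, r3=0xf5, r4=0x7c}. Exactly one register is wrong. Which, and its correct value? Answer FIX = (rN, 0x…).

0: ✓ CMP  NZCV=1000
1: · MOVPL
2: ✓ ADDLE  r2←0xa1
3: ✓ CMP  NZCV=0010
4: · MOVCC
5: ✓ SUBHI  r1←0x16
6: ✓ MOVVC  r3←0xf1

FIX = (r3, 0xf1)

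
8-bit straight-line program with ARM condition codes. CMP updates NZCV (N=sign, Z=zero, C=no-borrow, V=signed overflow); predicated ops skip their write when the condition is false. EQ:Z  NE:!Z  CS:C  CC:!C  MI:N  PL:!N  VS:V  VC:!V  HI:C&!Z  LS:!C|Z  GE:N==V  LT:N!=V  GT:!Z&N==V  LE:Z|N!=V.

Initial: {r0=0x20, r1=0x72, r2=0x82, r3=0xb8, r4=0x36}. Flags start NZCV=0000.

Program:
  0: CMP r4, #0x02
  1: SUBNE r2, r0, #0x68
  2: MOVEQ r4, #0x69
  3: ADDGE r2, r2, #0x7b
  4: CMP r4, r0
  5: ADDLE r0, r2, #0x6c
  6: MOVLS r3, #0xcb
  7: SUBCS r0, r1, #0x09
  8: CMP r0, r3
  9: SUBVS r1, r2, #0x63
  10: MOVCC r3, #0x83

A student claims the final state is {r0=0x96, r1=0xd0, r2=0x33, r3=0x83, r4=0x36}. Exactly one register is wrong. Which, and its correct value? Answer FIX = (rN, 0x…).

FIX = (r0, 0x69)

0: ✓ CMP  NZCV=0010
1: ✓ SUBNE  r2←0xb8
2: · MOVEQ
3: ✓ ADDGE  r2←0x33
4: ✓ CMP  NZCV=0010
5: · ADDLE
6: · MOVLS
7: ✓ SUBCS  r0←0x69
8: ✓ CMP  NZCV=1001
9: ✓ SUBVS  r1←0xd0
10: ✓ MOVCC  r3←0x83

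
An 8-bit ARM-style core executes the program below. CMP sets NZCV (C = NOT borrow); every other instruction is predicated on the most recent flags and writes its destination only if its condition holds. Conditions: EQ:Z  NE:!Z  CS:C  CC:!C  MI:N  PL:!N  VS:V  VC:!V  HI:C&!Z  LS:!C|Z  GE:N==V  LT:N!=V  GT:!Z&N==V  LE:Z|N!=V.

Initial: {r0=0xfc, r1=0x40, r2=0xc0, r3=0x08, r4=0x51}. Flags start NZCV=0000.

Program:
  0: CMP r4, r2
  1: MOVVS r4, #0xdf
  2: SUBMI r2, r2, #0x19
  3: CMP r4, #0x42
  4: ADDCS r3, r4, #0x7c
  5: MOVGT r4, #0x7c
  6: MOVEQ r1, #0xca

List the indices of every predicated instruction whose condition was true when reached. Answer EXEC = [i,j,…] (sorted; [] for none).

0: ✓ CMP  NZCV=1001
1: ✓ MOVVS  r4←0xdf
2: ✓ SUBMI  r2←0xa7
3: ✓ CMP  NZCV=1010
4: ✓ ADDCS  r3←0x5b
5: · MOVGT
6: · MOVEQ

EXEC = [1,2,4]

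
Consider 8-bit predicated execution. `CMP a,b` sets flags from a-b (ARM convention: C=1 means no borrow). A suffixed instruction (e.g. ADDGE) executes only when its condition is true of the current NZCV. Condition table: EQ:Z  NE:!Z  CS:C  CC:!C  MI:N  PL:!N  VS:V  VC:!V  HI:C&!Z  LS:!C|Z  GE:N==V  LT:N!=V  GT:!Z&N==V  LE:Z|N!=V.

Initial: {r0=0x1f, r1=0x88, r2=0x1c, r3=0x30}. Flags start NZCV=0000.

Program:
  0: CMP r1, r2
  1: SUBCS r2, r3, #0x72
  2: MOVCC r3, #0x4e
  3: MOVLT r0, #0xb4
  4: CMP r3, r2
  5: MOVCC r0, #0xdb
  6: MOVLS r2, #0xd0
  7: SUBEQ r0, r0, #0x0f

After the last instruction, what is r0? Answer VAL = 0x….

VAL = 0xdb

0: ✓ CMP  NZCV=0011
1: ✓ SUBCS  r2←0xbe
2: · MOVCC
3: ✓ MOVLT  r0←0xb4
4: ✓ CMP  NZCV=0000
5: ✓ MOVCC  r0←0xdb
6: ✓ MOVLS  r2←0xd0
7: · SUBEQ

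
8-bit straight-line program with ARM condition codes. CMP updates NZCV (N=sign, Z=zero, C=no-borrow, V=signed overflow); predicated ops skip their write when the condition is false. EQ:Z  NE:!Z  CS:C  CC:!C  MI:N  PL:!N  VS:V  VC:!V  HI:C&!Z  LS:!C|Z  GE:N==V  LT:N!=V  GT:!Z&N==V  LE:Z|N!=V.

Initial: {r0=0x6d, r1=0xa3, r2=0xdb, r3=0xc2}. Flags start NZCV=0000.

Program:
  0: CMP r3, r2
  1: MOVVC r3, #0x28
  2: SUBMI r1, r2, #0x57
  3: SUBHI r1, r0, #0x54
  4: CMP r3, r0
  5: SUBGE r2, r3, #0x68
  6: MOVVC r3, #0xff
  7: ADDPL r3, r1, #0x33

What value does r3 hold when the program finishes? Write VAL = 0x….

[0] flags=1000 → (cmp)
[1] flags=1000 VC?T → r3=0x28
[2] flags=1000 MI?T → r1=0x84
[3] flags=1000 HI?F → skip
[4] flags=1000 → (cmp)
[5] flags=1000 GE?F → skip
[6] flags=1000 VC?T → r3=0xff
[7] flags=1000 PL?F → skip

VAL = 0xff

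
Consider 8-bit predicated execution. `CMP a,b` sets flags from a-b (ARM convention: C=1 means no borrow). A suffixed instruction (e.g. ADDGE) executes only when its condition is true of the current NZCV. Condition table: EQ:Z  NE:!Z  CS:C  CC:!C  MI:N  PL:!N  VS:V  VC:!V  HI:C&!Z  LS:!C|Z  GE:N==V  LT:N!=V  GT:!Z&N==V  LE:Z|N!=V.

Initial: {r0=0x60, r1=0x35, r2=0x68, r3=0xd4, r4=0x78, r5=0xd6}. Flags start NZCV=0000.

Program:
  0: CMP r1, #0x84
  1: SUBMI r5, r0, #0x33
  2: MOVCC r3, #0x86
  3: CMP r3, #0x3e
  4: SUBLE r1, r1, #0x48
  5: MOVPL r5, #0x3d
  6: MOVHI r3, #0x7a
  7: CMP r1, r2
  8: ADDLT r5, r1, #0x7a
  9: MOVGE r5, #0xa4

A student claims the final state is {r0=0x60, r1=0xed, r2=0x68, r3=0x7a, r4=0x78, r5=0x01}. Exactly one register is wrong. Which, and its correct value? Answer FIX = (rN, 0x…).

FIX = (r5, 0x67)

[0] flags=1001 → (cmp)
[1] flags=1001 MI?T → r5=0x2d
[2] flags=1001 CC?T → r3=0x86
[3] flags=0011 → (cmp)
[4] flags=0011 LE?T → r1=0xed
[5] flags=0011 PL?T → r5=0x3d
[6] flags=0011 HI?T → r3=0x7a
[7] flags=1010 → (cmp)
[8] flags=1010 LT?T → r5=0x67
[9] flags=1010 GE?F → skip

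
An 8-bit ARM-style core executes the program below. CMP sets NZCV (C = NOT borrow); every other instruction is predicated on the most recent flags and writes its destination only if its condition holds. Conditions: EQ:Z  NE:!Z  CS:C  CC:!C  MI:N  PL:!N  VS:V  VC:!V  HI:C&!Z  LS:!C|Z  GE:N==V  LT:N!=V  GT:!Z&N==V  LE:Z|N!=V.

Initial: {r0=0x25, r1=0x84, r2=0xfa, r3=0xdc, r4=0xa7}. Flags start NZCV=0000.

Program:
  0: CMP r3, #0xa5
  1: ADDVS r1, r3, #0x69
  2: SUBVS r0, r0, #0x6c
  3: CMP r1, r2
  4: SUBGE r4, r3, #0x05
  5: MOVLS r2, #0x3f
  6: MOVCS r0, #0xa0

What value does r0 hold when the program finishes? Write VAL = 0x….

VAL = 0x25

[0] flags=0010 → (cmp)
[1] flags=0010 VS?F → skip
[2] flags=0010 VS?F → skip
[3] flags=1000 → (cmp)
[4] flags=1000 GE?F → skip
[5] flags=1000 LS?T → r2=0x3f
[6] flags=1000 CS?F → skip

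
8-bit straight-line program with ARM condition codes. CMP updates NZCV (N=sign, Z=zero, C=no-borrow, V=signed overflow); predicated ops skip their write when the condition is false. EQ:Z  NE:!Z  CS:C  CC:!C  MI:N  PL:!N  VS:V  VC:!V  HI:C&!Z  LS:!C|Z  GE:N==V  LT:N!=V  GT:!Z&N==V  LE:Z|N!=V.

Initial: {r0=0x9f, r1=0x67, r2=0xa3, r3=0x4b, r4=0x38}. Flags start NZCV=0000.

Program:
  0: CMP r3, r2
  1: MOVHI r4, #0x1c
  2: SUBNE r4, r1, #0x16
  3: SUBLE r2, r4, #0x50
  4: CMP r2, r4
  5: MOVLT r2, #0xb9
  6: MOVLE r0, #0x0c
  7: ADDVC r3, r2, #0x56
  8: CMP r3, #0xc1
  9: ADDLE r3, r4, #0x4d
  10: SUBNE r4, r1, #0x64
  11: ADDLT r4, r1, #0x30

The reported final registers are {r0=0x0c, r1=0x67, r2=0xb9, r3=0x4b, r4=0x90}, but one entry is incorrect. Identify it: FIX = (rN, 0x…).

FIX = (r4, 0x03)

0: ✓ CMP  NZCV=1001
1: · MOVHI
2: ✓ SUBNE  r4←0x51
3: · SUBLE
4: ✓ CMP  NZCV=0011
5: ✓ MOVLT  r2←0xb9
6: ✓ MOVLE  r0←0x0c
7: · ADDVC
8: ✓ CMP  NZCV=1001
9: · ADDLE
10: ✓ SUBNE  r4←0x03
11: · ADDLT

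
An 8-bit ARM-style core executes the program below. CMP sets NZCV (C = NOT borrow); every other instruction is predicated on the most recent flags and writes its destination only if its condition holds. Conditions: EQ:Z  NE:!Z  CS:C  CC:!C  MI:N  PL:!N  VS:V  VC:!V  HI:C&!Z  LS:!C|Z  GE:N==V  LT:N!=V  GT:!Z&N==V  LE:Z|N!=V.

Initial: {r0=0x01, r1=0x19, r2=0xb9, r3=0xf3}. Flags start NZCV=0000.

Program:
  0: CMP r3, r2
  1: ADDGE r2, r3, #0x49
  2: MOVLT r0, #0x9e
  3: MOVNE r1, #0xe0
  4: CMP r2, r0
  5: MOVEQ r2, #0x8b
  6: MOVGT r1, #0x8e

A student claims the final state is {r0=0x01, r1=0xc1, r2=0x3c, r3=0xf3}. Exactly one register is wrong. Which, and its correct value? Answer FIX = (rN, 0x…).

FIX = (r1, 0x8e)

0: ✓ CMP  NZCV=0010
1: ✓ ADDGE  r2←0x3c
2: · MOVLT
3: ✓ MOVNE  r1←0xe0
4: ✓ CMP  NZCV=0010
5: · MOVEQ
6: ✓ MOVGT  r1←0x8e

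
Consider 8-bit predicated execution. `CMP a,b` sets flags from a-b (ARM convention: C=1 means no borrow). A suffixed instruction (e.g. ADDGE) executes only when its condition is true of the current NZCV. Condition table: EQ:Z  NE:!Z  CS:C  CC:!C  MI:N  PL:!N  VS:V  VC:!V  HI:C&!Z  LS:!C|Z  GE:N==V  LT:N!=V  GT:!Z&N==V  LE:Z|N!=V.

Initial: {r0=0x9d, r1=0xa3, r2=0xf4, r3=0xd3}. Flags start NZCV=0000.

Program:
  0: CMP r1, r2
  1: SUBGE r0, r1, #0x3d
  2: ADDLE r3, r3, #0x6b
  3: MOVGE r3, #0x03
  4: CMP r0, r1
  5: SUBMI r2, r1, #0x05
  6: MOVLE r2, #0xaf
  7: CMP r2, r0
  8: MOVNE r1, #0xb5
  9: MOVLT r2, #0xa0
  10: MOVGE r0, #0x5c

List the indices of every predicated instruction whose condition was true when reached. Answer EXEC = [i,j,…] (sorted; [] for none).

EXEC = [2,5,6,8,10]

[0] flags=1000 → (cmp)
[1] flags=1000 GE?F → skip
[2] flags=1000 LE?T → r3=0x3e
[3] flags=1000 GE?F → skip
[4] flags=1000 → (cmp)
[5] flags=1000 MI?T → r2=0x9e
[6] flags=1000 LE?T → r2=0xaf
[7] flags=0010 → (cmp)
[8] flags=0010 NE?T → r1=0xb5
[9] flags=0010 LT?F → skip
[10] flags=0010 GE?T → r0=0x5c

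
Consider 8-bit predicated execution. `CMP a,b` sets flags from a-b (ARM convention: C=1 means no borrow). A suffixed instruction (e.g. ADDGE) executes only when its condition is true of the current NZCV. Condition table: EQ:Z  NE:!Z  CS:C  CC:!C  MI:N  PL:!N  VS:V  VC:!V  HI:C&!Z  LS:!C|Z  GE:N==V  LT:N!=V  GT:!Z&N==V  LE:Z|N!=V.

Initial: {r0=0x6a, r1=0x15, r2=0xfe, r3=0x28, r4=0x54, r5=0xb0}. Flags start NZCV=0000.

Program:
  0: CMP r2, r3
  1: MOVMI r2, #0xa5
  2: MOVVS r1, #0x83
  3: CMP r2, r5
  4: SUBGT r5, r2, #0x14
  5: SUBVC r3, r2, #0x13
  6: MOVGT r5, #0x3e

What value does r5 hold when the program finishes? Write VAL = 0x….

[0] flags=1010 → (cmp)
[1] flags=1010 MI?T → r2=0xa5
[2] flags=1010 VS?F → skip
[3] flags=1000 → (cmp)
[4] flags=1000 GT?F → skip
[5] flags=1000 VC?T → r3=0x92
[6] flags=1000 GT?F → skip

VAL = 0xb0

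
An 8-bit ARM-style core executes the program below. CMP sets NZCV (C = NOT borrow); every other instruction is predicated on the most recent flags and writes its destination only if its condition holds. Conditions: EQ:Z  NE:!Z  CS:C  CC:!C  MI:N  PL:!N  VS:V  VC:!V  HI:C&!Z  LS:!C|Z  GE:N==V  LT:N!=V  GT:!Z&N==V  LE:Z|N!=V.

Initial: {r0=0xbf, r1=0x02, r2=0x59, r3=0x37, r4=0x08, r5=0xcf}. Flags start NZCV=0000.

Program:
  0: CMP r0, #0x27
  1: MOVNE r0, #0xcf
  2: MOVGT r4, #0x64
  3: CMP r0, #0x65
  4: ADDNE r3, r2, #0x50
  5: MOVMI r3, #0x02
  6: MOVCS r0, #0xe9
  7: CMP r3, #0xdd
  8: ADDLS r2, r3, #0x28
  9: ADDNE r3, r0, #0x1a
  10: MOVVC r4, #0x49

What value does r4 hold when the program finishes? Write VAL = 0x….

VAL = 0x49

0: ✓ CMP  NZCV=1010
1: ✓ MOVNE  r0←0xcf
2: · MOVGT
3: ✓ CMP  NZCV=0011
4: ✓ ADDNE  r3←0xa9
5: · MOVMI
6: ✓ MOVCS  r0←0xe9
7: ✓ CMP  NZCV=1000
8: ✓ ADDLS  r2←0xd1
9: ✓ ADDNE  r3←0x03
10: ✓ MOVVC  r4←0x49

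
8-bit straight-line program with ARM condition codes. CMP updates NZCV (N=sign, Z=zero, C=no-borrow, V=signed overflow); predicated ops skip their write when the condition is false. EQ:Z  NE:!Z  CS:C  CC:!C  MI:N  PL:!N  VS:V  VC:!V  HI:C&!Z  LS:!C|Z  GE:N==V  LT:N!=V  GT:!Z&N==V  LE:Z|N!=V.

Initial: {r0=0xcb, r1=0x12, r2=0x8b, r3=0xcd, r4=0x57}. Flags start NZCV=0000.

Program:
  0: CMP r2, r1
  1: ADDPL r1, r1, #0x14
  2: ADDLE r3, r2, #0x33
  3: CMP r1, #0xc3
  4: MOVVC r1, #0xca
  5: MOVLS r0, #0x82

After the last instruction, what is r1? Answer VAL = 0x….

VAL = 0xca

0: ✓ CMP  NZCV=0011
1: ✓ ADDPL  r1←0x26
2: ✓ ADDLE  r3←0xbe
3: ✓ CMP  NZCV=0000
4: ✓ MOVVC  r1←0xca
5: ✓ MOVLS  r0←0x82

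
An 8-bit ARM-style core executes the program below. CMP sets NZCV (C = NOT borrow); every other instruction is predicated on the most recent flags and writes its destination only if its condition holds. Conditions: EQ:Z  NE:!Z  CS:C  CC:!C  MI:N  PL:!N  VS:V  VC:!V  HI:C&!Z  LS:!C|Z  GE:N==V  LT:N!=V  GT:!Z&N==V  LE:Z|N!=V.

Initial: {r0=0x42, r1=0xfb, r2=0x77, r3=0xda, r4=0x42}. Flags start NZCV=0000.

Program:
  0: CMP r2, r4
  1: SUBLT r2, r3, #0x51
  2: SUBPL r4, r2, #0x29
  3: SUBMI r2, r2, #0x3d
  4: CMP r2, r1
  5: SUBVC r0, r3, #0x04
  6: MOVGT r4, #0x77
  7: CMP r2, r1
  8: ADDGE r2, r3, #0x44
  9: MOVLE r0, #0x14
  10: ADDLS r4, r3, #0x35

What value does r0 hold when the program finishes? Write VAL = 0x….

VAL = 0xd6

0: ✓ CMP  NZCV=0010
1: · SUBLT
2: ✓ SUBPL  r4←0x4e
3: · SUBMI
4: ✓ CMP  NZCV=0000
5: ✓ SUBVC  r0←0xd6
6: ✓ MOVGT  r4←0x77
7: ✓ CMP  NZCV=0000
8: ✓ ADDGE  r2←0x1e
9: · MOVLE
10: ✓ ADDLS  r4←0x0f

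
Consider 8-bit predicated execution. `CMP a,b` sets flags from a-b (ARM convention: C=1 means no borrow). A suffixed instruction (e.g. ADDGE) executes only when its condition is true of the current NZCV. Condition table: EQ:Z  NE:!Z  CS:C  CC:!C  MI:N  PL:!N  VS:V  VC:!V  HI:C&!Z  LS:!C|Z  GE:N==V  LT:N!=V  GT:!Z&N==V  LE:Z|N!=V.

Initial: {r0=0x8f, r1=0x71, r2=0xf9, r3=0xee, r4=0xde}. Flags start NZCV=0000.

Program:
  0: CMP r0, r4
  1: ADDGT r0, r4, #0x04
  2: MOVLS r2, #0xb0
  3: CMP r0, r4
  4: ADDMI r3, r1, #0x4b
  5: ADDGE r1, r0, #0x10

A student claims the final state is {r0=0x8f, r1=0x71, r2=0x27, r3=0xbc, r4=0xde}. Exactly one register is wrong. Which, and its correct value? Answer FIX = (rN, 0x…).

FIX = (r2, 0xb0)

[0] flags=1000 → (cmp)
[1] flags=1000 GT?F → skip
[2] flags=1000 LS?T → r2=0xb0
[3] flags=1000 → (cmp)
[4] flags=1000 MI?T → r3=0xbc
[5] flags=1000 GE?F → skip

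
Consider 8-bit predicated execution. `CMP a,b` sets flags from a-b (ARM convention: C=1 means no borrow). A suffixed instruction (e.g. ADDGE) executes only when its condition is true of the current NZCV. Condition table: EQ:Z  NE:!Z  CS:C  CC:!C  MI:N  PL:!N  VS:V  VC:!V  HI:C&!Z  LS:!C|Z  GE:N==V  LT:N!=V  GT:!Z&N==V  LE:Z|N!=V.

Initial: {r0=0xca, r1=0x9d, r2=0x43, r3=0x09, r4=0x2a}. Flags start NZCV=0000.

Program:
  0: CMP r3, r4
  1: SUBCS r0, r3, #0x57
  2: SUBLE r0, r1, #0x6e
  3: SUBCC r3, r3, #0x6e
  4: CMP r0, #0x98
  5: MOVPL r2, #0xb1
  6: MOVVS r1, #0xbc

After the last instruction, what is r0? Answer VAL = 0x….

0: ✓ CMP  NZCV=1000
1: · SUBCS
2: ✓ SUBLE  r0←0x2f
3: ✓ SUBCC  r3←0x9b
4: ✓ CMP  NZCV=1001
5: · MOVPL
6: ✓ MOVVS  r1←0xbc

VAL = 0x2f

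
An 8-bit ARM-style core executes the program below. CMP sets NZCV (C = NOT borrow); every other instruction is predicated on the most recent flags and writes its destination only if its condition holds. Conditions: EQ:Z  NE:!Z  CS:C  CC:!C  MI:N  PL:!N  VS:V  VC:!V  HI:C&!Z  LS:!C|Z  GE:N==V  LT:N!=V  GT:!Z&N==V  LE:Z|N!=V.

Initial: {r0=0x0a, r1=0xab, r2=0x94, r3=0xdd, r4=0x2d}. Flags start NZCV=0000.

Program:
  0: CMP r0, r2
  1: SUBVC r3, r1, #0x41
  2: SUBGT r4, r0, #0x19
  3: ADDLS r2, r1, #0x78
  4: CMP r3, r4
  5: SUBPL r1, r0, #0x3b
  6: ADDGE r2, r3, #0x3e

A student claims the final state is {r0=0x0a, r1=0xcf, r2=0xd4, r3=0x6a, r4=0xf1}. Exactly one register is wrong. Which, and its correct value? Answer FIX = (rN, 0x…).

[0] flags=0000 → (cmp)
[1] flags=0000 VC?T → r3=0x6a
[2] flags=0000 GT?T → r4=0xf1
[3] flags=0000 LS?T → r2=0x23
[4] flags=0000 → (cmp)
[5] flags=0000 PL?T → r1=0xcf
[6] flags=0000 GE?T → r2=0xa8

FIX = (r2, 0xa8)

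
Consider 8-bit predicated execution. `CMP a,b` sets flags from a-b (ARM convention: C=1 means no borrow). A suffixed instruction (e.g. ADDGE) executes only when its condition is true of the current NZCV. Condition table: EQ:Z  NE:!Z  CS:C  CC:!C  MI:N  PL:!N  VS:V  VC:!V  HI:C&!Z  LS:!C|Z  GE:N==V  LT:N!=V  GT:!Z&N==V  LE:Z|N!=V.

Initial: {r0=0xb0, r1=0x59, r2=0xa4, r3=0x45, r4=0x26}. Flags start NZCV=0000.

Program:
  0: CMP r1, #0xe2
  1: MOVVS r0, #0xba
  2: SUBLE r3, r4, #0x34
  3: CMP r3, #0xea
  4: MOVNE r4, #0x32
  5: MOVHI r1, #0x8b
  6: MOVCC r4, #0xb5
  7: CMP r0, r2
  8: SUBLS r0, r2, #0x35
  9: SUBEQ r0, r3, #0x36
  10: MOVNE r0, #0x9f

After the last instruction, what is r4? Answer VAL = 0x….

VAL = 0xb5

[0] flags=0000 → (cmp)
[1] flags=0000 VS?F → skip
[2] flags=0000 LE?F → skip
[3] flags=0000 → (cmp)
[4] flags=0000 NE?T → r4=0x32
[5] flags=0000 HI?F → skip
[6] flags=0000 CC?T → r4=0xb5
[7] flags=0010 → (cmp)
[8] flags=0010 LS?F → skip
[9] flags=0010 EQ?F → skip
[10] flags=0010 NE?T → r0=0x9f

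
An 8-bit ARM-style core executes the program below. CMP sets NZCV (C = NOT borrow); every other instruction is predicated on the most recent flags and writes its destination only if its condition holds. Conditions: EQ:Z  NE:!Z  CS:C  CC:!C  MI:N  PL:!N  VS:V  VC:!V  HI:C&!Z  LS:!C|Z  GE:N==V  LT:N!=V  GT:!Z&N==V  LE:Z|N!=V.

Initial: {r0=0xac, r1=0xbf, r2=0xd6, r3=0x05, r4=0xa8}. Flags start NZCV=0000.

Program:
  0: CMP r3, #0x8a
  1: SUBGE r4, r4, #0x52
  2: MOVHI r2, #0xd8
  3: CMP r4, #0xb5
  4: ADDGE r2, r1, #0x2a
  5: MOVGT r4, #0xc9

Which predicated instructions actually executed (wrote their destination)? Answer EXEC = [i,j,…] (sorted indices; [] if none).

[0] flags=0000 → (cmp)
[1] flags=0000 GE?T → r4=0x56
[2] flags=0000 HI?F → skip
[3] flags=1001 → (cmp)
[4] flags=1001 GE?T → r2=0xe9
[5] flags=1001 GT?T → r4=0xc9

EXEC = [1,4,5]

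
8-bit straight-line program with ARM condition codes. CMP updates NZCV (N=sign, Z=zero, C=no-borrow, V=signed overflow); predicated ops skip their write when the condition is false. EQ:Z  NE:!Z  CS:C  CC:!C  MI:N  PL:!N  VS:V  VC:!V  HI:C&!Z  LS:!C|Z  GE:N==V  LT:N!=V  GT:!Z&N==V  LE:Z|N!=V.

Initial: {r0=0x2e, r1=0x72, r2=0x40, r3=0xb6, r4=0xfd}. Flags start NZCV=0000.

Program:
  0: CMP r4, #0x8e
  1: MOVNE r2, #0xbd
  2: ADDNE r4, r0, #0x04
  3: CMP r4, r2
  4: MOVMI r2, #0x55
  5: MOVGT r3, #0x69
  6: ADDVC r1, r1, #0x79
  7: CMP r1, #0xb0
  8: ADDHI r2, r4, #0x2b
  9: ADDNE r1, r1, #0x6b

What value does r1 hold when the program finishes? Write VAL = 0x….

0: ✓ CMP  NZCV=0010
1: ✓ MOVNE  r2←0xbd
2: ✓ ADDNE  r4←0x32
3: ✓ CMP  NZCV=0000
4: · MOVMI
5: ✓ MOVGT  r3←0x69
6: ✓ ADDVC  r1←0xeb
7: ✓ CMP  NZCV=0010
8: ✓ ADDHI  r2←0x5d
9: ✓ ADDNE  r1←0x56

VAL = 0x56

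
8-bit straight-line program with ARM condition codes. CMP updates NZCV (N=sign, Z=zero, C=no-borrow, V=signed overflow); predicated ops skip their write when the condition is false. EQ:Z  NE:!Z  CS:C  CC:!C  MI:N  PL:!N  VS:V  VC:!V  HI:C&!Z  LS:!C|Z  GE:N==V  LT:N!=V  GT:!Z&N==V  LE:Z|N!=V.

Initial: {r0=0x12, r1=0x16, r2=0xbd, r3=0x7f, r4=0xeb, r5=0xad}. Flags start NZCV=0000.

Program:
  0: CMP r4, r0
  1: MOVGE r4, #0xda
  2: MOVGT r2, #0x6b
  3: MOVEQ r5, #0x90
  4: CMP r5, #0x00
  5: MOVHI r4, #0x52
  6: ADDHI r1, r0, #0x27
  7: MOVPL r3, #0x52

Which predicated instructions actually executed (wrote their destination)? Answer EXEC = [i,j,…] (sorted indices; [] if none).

[0] flags=1010 → (cmp)
[1] flags=1010 GE?F → skip
[2] flags=1010 GT?F → skip
[3] flags=1010 EQ?F → skip
[4] flags=1010 → (cmp)
[5] flags=1010 HI?T → r4=0x52
[6] flags=1010 HI?T → r1=0x39
[7] flags=1010 PL?F → skip

EXEC = [5,6]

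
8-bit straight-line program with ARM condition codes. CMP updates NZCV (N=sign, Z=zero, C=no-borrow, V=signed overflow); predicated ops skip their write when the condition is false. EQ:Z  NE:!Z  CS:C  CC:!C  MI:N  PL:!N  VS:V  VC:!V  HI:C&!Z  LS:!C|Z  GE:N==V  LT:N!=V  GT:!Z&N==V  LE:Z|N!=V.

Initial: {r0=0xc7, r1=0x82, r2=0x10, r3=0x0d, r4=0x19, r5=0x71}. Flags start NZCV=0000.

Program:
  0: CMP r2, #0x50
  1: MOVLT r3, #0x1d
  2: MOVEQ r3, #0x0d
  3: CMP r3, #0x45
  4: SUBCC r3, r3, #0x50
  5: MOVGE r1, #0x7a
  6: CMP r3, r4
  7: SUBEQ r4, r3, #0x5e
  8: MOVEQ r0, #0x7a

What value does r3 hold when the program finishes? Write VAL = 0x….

VAL = 0xcd

0: ✓ CMP  NZCV=1000
1: ✓ MOVLT  r3←0x1d
2: · MOVEQ
3: ✓ CMP  NZCV=1000
4: ✓ SUBCC  r3←0xcd
5: · MOVGE
6: ✓ CMP  NZCV=1010
7: · SUBEQ
8: · MOVEQ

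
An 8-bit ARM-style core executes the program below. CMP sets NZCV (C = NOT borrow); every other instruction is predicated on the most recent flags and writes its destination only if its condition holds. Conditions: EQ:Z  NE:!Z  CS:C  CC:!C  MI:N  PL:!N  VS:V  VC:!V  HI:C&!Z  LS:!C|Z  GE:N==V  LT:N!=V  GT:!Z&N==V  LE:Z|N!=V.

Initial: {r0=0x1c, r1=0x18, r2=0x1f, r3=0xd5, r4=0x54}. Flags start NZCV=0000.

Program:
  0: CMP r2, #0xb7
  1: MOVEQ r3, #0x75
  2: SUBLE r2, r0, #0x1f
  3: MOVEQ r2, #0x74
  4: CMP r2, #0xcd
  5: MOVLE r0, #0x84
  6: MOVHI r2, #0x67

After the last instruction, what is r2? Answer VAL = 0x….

VAL = 0x1f

[0] flags=0000 → (cmp)
[1] flags=0000 EQ?F → skip
[2] flags=0000 LE?F → skip
[3] flags=0000 EQ?F → skip
[4] flags=0000 → (cmp)
[5] flags=0000 LE?F → skip
[6] flags=0000 HI?F → skip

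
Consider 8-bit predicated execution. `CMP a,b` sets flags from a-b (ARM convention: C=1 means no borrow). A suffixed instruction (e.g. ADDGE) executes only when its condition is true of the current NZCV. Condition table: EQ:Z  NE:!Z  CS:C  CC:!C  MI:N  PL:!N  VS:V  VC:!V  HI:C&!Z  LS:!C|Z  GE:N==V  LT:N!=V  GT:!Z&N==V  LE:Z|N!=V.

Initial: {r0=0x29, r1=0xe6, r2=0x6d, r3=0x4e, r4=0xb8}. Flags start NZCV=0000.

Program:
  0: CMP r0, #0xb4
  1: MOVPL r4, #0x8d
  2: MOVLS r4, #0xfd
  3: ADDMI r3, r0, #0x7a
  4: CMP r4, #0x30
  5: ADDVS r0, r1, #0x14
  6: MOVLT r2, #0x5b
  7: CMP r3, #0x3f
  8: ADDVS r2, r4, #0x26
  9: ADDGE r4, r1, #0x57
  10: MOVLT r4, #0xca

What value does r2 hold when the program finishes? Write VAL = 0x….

[0] flags=0000 → (cmp)
[1] flags=0000 PL?T → r4=0x8d
[2] flags=0000 LS?T → r4=0xfd
[3] flags=0000 MI?F → skip
[4] flags=1010 → (cmp)
[5] flags=1010 VS?F → skip
[6] flags=1010 LT?T → r2=0x5b
[7] flags=0010 → (cmp)
[8] flags=0010 VS?F → skip
[9] flags=0010 GE?T → r4=0x3d
[10] flags=0010 LT?F → skip

VAL = 0x5b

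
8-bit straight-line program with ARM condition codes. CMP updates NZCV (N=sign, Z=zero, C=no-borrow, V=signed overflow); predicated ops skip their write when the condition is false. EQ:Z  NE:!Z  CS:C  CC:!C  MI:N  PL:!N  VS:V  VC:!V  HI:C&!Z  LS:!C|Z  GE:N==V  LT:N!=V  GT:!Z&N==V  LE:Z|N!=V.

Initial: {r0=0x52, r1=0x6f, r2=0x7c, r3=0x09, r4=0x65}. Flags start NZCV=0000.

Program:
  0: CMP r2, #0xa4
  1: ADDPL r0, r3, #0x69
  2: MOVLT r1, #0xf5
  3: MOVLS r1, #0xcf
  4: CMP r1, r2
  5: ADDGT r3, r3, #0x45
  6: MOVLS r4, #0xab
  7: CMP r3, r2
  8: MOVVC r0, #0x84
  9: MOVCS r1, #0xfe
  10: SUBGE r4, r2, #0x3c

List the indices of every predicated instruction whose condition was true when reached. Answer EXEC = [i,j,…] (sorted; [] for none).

0: ✓ CMP  NZCV=1001
1: · ADDPL
2: · MOVLT
3: ✓ MOVLS  r1←0xcf
4: ✓ CMP  NZCV=0011
5: · ADDGT
6: · MOVLS
7: ✓ CMP  NZCV=1000
8: ✓ MOVVC  r0←0x84
9: · MOVCS
10: · SUBGE

EXEC = [3,8]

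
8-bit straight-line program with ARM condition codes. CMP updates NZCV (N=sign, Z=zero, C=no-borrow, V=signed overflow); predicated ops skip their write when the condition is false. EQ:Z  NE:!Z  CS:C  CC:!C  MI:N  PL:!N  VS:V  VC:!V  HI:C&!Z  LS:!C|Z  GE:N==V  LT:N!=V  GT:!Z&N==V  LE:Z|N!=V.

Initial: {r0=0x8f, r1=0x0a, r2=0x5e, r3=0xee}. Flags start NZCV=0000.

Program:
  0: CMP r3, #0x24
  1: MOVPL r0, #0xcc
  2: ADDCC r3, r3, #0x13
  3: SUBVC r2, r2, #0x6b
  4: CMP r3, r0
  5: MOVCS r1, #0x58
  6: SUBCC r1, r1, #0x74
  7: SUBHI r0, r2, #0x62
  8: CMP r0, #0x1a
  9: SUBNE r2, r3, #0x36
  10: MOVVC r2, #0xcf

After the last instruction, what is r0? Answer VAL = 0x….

VAL = 0x91

[0] flags=1010 → (cmp)
[1] flags=1010 PL?F → skip
[2] flags=1010 CC?F → skip
[3] flags=1010 VC?T → r2=0xf3
[4] flags=0010 → (cmp)
[5] flags=0010 CS?T → r1=0x58
[6] flags=0010 CC?F → skip
[7] flags=0010 HI?T → r0=0x91
[8] flags=0011 → (cmp)
[9] flags=0011 NE?T → r2=0xb8
[10] flags=0011 VC?F → skip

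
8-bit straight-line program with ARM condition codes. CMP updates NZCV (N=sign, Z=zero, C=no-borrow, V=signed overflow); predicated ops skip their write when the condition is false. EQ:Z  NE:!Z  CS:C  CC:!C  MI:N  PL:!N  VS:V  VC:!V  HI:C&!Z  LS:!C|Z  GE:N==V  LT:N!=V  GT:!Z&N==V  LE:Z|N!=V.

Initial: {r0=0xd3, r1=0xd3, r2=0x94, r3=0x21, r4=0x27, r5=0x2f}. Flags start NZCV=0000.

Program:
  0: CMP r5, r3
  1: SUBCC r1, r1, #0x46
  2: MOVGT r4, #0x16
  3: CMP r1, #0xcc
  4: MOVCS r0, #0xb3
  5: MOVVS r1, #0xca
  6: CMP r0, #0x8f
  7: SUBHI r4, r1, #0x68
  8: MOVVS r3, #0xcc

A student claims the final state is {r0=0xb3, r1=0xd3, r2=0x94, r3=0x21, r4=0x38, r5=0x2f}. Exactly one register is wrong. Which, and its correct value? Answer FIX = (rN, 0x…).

[0] flags=0010 → (cmp)
[1] flags=0010 CC?F → skip
[2] flags=0010 GT?T → r4=0x16
[3] flags=0010 → (cmp)
[4] flags=0010 CS?T → r0=0xb3
[5] flags=0010 VS?F → skip
[6] flags=0010 → (cmp)
[7] flags=0010 HI?T → r4=0x6b
[8] flags=0010 VS?F → skip

FIX = (r4, 0x6b)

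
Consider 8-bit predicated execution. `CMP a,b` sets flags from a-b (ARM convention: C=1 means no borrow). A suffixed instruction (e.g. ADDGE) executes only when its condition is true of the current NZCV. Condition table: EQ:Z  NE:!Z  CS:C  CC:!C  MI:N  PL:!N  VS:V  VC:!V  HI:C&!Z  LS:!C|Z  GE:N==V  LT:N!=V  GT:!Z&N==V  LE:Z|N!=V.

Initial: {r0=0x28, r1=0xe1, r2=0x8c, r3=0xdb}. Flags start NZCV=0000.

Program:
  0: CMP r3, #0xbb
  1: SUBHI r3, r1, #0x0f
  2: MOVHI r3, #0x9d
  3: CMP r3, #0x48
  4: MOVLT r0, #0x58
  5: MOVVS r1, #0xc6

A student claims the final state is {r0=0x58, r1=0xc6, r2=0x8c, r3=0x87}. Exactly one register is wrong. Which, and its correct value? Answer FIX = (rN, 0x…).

[0] flags=0010 → (cmp)
[1] flags=0010 HI?T → r3=0xd2
[2] flags=0010 HI?T → r3=0x9d
[3] flags=0011 → (cmp)
[4] flags=0011 LT?T → r0=0x58
[5] flags=0011 VS?T → r1=0xc6

FIX = (r3, 0x9d)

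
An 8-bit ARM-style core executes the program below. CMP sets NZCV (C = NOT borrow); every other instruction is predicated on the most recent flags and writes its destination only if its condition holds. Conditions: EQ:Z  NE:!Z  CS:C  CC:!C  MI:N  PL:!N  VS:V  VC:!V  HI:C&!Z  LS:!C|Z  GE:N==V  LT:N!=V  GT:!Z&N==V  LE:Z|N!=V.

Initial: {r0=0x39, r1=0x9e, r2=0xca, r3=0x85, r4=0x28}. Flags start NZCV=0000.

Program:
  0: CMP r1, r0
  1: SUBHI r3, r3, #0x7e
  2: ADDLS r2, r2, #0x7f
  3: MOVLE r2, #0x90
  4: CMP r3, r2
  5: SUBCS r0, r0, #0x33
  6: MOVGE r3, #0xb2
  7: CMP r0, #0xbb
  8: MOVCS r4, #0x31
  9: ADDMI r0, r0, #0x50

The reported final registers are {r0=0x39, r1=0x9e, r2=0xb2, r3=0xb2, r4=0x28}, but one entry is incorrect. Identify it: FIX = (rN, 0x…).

FIX = (r2, 0x90)

0: ✓ CMP  NZCV=0011
1: ✓ SUBHI  r3←0x07
2: · ADDLS
3: ✓ MOVLE  r2←0x90
4: ✓ CMP  NZCV=0000
5: · SUBCS
6: ✓ MOVGE  r3←0xb2
7: ✓ CMP  NZCV=0000
8: · MOVCS
9: · ADDMI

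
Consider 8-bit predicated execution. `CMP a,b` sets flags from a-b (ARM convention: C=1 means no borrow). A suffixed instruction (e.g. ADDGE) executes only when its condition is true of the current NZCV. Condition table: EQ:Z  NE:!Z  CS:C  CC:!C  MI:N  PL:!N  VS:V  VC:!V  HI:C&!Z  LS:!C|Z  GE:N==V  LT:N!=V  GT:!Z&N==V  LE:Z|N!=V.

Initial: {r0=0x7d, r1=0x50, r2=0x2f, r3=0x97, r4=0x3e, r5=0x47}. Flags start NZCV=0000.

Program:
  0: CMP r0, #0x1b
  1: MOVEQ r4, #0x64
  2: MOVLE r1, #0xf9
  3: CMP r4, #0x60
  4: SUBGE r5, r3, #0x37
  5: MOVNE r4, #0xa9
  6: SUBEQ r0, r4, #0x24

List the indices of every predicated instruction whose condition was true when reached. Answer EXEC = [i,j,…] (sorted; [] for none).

0: ✓ CMP  NZCV=0010
1: · MOVEQ
2: · MOVLE
3: ✓ CMP  NZCV=1000
4: · SUBGE
5: ✓ MOVNE  r4←0xa9
6: · SUBEQ

EXEC = [5]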